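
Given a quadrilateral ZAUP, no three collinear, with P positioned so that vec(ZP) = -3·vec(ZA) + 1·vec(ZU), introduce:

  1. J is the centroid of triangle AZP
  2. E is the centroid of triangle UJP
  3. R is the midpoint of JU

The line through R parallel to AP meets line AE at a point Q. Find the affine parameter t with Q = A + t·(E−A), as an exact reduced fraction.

t = 3/2

Work in coordinates with Z = (0, 0), A = (1, 0), U = (0, 1), P = (-3, 1).
1. J is the centroid of triangle AZP ⇒ J = (-2/3, 1/3)
2. E is the centroid of triangle UJP ⇒ E = (-11/9, 7/9)
3. R is the midpoint of JU ⇒ R = (-1/3, 2/3)
through R parallel to AP: direction (-4, 1); meets AE at Q = (-7/3, 7/6)
Q = A + t·(E−A) with t = 3/2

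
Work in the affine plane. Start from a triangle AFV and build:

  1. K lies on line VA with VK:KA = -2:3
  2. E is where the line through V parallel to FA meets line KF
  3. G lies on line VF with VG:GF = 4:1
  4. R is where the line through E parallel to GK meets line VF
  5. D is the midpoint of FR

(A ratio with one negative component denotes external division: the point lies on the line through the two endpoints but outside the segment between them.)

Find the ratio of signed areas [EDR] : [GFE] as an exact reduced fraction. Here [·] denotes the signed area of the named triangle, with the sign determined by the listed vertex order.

[EDR]:[GFE] = -1/6

Choose coordinates A = (0, 0), F = (1, 0), V = (0, 1).
1. K lies on line VA with VK:KA = -2:3 ⇒ K = (0, 3)
2. E is where the line through V parallel to FA meets line KF ⇒ E = (2/3, 1)
3. G lies on line VF with VG:GF = 4:1 ⇒ G = (4/5, 1/5)
4. R is where the line through E parallel to GK meets line VF ⇒ R = (14/15, 1/15)
5. D is the midpoint of FR ⇒ D = (29/30, 1/30)
2·[EDR] = -1/45, 2·[GFE] = 2/15
[EDR]:[GFE] = -1/45:2/15 = -1/6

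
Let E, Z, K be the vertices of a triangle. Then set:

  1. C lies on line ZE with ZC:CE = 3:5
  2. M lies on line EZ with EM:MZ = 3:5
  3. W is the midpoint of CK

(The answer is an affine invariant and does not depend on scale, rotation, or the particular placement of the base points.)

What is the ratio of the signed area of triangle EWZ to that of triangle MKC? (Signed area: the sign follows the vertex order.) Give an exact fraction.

[EWZ]:[MKC] = 2

Choose coordinates E = (0, 0), Z = (1, 0), K = (0, 1).
1. C lies on line ZE with ZC:CE = 3:5 ⇒ C = (5/8, 0)
2. M lies on line EZ with EM:MZ = 3:5 ⇒ M = (3/8, 0)
3. W is the midpoint of CK ⇒ W = (5/16, 1/2)
2·[EWZ] = -1/2, 2·[MKC] = -1/4
[EWZ]:[MKC] = -1/2:-1/4 = 2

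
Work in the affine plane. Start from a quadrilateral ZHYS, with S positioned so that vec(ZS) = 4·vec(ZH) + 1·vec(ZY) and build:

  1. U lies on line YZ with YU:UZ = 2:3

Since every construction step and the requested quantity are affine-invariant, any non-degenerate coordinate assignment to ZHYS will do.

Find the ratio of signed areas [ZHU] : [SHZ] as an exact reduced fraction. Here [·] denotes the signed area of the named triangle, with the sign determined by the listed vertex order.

Work in coordinates with Z = (0, 0), H = (1, 0), Y = (0, 1), S = (4, 1).
1. U lies on line YZ with YU:UZ = 2:3 ⇒ U = (0, 3/5)
2·[ZHU] = 3/5, 2·[SHZ] = -1
[ZHU]:[SHZ] = 3/5:-1 = -3/5

[ZHU]:[SHZ] = -3/5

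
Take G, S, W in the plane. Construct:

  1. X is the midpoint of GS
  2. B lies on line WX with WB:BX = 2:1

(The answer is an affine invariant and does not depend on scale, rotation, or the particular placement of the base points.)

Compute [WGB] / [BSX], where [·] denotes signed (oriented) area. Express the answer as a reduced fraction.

[WGB]:[BSX] = -2

Work in coordinates with G = (0, 0), S = (1, 0), W = (0, 1).
1. X is the midpoint of GS ⇒ X = (1/2, 0)
2. B lies on line WX with WB:BX = 2:1 ⇒ B = (1/3, 1/3)
2·[WGB] = 1/3, 2·[BSX] = -1/6
[WGB]:[BSX] = 1/3:-1/6 = -2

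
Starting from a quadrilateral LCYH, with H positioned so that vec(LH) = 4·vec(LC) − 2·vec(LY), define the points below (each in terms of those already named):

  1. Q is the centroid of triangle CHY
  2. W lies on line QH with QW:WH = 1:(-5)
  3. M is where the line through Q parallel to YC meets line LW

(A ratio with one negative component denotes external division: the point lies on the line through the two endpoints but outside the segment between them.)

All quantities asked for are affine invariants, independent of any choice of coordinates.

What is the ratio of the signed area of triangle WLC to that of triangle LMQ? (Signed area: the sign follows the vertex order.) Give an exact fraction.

Choose coordinates L = (0, 0), C = (1, 0), Y = (0, 1), H = (4, -2).
1. Q is the centroid of triangle CHY ⇒ Q = (5/3, -1/3)
2. W lies on line QH with QW:WH = 1:(-5) ⇒ W = (13/12, 1/12)
3. M is where the line through Q parallel to YC meets line LW ⇒ M = (26/21, 2/21)
2·[WLC] = 1/12, 2·[LMQ] = -4/7
[WLC]:[LMQ] = 1/12:-4/7 = -7/48

[WLC]:[LMQ] = -7/48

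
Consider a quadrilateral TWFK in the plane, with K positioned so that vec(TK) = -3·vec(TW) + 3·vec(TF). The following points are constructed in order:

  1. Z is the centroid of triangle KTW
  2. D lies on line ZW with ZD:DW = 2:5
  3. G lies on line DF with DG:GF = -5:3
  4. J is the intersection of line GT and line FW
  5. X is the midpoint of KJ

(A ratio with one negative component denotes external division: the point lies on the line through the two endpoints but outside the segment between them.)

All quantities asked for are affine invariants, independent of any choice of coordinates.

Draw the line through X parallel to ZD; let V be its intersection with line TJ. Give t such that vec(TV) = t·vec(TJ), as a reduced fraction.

Set T = (0, 0), W = (1, 0), F = (0, 1), K = (-3, 3); any affine frame gives the same invariant.
1. Z is the centroid of triangle KTW ⇒ Z = (-2/3, 1)
2. D lies on line ZW with ZD:DW = 2:5 ⇒ D = (-4/21, 5/7)
3. G lies on line DF with DG:GF = -5:3 ⇒ G = (2/7, 10/7)
4. J is the intersection of line GT and line FW ⇒ J = (1/6, 5/6)
5. X is the midpoint of KJ ⇒ X = (-17/12, 23/12)
through X parallel to ZD: direction (10/21, -2/7); meets TJ at V = (4/21, 20/21)
V = T + t·(J−T) with t = 8/7

t = 8/7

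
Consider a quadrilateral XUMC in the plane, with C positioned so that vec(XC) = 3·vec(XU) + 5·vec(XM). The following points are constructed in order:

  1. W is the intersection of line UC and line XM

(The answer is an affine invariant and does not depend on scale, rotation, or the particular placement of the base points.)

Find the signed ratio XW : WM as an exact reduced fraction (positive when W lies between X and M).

Choose coordinates X = (0, 0), U = (1, 0), M = (0, 1), C = (3, 5).
1. W is the intersection of line UC and line XM ⇒ W = (0, -5/2)
W = X + t·(M−X) with t = -5/2, so XW:WM = t:(1−t) = -5/2:7/2

XW:WM = -5/7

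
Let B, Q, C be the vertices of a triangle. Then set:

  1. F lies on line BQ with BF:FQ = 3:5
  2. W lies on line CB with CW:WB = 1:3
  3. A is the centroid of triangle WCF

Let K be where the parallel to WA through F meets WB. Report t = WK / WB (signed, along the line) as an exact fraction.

t = 1/3

Choose coordinates B = (0, 0), Q = (1, 0), C = (0, 1).
1. F lies on line BQ with BF:FQ = 3:5 ⇒ F = (3/8, 0)
2. W lies on line CB with CW:WB = 1:3 ⇒ W = (0, 3/4)
3. A is the centroid of triangle WCF ⇒ A = (1/8, 7/12)
through F parallel to WA: direction (1/8, -1/6); meets WB at K = (0, 1/2)
K = W + t·(B−W) with t = 1/3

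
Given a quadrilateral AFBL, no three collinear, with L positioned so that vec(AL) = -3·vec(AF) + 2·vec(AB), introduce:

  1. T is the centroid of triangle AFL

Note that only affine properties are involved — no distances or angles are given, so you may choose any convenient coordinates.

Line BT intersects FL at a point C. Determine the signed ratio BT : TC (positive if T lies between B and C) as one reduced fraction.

BT:TC = -4

Set A = (0, 0), F = (1, 0), B = (0, 1), L = (-3, 2); any affine frame gives the same invariant.
1. T is the centroid of triangle AFL ⇒ T = (-2/3, 2/3)
line BT meets FL at C = (-1/2, 3/4)
T = B + t·(C−B) with t = 4/3, so BT:TC = 4/3:-1/3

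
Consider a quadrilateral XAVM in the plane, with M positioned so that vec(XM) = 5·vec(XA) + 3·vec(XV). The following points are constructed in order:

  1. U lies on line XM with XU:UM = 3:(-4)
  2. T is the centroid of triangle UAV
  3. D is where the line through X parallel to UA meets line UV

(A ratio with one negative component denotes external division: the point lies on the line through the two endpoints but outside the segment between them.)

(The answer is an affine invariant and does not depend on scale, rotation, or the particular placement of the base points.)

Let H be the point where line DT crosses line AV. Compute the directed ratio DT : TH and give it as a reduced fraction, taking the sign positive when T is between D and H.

Choose coordinates X = (0, 0), A = (1, 0), V = (0, 1), M = (5, 3).
1. U lies on line XM with XU:UM = 3:(-4) ⇒ U = (-15, -9)
2. T is the centroid of triangle UAV ⇒ T = (-14/3, -8/3)
3. D is where the line through X parallel to UA meets line UV ⇒ D = (-48/5, -27/5)
line DT meets AV at H = (16/23, 7/23)
T = D + t·(H−D) with t = 23/48, so DT:TH = 23/48:25/48

DT:TH = 23/25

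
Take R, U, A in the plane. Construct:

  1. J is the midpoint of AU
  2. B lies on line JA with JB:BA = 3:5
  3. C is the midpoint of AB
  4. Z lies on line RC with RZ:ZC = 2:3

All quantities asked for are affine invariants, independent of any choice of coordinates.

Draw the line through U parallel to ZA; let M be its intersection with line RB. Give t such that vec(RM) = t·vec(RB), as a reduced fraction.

Set R = (0, 0), U = (1, 0), A = (0, 1); any affine frame gives the same invariant.
1. J is the midpoint of AU ⇒ J = (1/2, 1/2)
2. B lies on line JA with JB:BA = 3:5 ⇒ B = (5/16, 11/16)
3. C is the midpoint of AB ⇒ C = (5/32, 27/32)
4. Z lies on line RC with RZ:ZC = 2:3 ⇒ Z = (1/16, 27/80)
through U parallel to ZA: direction (-1/16, 53/80); meets RB at M = (53/64, 583/320)
M = R + t·(B−R) with t = 53/20

t = 53/20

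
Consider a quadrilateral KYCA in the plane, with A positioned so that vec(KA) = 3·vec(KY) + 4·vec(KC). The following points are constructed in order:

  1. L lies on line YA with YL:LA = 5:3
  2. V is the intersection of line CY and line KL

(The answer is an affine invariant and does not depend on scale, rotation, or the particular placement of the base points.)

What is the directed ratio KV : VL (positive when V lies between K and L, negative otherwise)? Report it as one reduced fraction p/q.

Work in coordinates with K = (0, 0), Y = (1, 0), C = (0, 1), A = (3, 4).
1. L lies on line YA with YL:LA = 5:3 ⇒ L = (9/4, 5/2)
2. V is the intersection of line CY and line KL ⇒ V = (9/19, 10/19)
V = K + t·(L−K) with t = 4/19, so KV:VL = t:(1−t) = 4/19:15/19

KV:VL = 4/15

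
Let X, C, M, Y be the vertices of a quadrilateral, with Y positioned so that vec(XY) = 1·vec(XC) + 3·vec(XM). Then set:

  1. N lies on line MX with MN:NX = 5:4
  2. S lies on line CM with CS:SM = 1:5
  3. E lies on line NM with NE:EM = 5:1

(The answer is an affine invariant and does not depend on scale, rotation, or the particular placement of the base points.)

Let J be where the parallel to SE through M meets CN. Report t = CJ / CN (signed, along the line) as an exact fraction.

Assign X = (0, 0), C = (1, 0), M = (0, 1), Y = (1, 3) — the answer is frame-independent, so this choice is without loss of generality.
1. N lies on line MX with MN:NX = 5:4 ⇒ N = (0, 4/9)
2. S lies on line CM with CS:SM = 1:5 ⇒ S = (5/6, 1/6)
3. E lies on line NM with NE:EM = 5:1 ⇒ E = (0, 49/54)
through M parallel to SE: direction (-5/6, 20/27); meets CN at J = (5/4, -1/9)
J = C + t·(N−C) with t = -1/4

t = -1/4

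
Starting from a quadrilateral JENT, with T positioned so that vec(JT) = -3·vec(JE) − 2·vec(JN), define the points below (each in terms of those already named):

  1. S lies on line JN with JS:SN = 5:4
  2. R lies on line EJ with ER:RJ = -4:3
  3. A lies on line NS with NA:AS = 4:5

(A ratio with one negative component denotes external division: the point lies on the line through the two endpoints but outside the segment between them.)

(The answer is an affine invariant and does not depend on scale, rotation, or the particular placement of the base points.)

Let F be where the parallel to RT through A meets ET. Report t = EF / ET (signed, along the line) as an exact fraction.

Choose coordinates J = (0, 0), E = (1, 0), N = (0, 1), T = (-3, -2).
1. S lies on line JN with JS:SN = 5:4 ⇒ S = (0, 5/9)
2. R lies on line EJ with ER:RJ = -4:3 ⇒ R = (-3, 0)
3. A lies on line NS with NA:AS = 4:5 ⇒ A = (0, 65/81)
through A parallel to RT: direction (0, -2); meets ET at F = (0, -1/2)
F = E + t·(T−E) with t = 1/4

t = 1/4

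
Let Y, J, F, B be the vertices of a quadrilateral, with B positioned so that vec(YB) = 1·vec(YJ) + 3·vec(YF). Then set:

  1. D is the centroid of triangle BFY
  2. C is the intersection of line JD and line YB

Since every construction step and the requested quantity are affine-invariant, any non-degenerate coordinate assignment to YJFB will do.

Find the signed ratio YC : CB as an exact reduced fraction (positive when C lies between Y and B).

YC:CB = 2/3

Work in coordinates with Y = (0, 0), J = (1, 0), F = (0, 1), B = (1, 3).
1. D is the centroid of triangle BFY ⇒ D = (1/3, 4/3)
2. C is the intersection of line JD and line YB ⇒ C = (2/5, 6/5)
C = Y + t·(B−Y) with t = 2/5, so YC:CB = t:(1−t) = 2/5:3/5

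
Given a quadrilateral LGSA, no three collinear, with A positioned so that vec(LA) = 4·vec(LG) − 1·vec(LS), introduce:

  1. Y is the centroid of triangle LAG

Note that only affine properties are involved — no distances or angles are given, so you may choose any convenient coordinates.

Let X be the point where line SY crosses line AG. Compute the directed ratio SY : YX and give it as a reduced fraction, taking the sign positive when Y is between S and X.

Work in coordinates with L = (0, 0), G = (1, 0), S = (0, 1), A = (4, -1).
1. Y is the centroid of triangle LAG ⇒ Y = (5/3, -1/3)
line SY meets AG at X = (10/7, -1/7)
Y = S + t·(X−S) with t = 7/6, so SY:YX = 7/6:-1/6

SY:YX = -7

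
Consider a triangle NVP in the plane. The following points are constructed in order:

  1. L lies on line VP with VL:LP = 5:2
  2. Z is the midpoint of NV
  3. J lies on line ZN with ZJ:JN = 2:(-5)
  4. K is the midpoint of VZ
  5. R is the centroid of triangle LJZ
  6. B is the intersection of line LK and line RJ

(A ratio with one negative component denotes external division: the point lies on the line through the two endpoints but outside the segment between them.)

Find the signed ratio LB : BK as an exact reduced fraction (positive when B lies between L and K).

Assign N = (0, 0), V = (1, 0), P = (0, 1) — the answer is frame-independent, so this choice is without loss of generality.
1. L lies on line VP with VL:LP = 5:2 ⇒ L = (2/7, 5/7)
2. Z is the midpoint of NV ⇒ Z = (1/2, 0)
3. J lies on line ZN with ZJ:JN = 2:(-5) ⇒ J = (5/6, 0)
4. K is the midpoint of VZ ⇒ K = (3/4, 0)
5. R is the centroid of triangle LJZ ⇒ R = (34/63, 5/21)
6. B is the intersection of line LK and line RJ ⇒ B = (23/35, 1/7)
B = L + t·(K−L) with t = 4/5, so LB:BK = t:(1−t) = 4/5:1/5

LB:BK = 4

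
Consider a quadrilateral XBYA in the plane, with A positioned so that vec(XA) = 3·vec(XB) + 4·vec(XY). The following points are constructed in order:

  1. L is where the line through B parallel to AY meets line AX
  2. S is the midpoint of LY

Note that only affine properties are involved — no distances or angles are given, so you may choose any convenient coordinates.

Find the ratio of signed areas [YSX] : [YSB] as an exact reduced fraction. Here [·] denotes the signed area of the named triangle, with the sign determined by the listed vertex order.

[YSX]:[YSB] = 3/8

Assign X = (0, 0), B = (1, 0), Y = (0, 1), A = (3, 4) — the answer is frame-independent, so this choice is without loss of generality.
1. L is where the line through B parallel to AY meets line AX ⇒ L = (-3, -4)
2. S is the midpoint of LY ⇒ S = (-3/2, -3/2)
2·[YSX] = 3/2, 2·[YSB] = 4
[YSX]:[YSB] = 3/2:4 = 3/8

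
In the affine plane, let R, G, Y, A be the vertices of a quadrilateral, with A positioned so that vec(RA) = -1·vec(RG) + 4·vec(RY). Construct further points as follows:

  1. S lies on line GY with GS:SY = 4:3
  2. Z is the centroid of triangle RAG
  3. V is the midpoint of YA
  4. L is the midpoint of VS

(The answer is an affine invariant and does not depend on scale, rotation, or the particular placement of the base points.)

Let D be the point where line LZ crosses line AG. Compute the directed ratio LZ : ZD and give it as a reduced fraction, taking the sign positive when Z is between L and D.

LZ:ZD = -11/56

Set R = (0, 0), G = (1, 0), Y = (0, 1), A = (-1, 4); any affine frame gives the same invariant.
1. S lies on line GY with GS:SY = 4:3 ⇒ S = (3/7, 4/7)
2. Z is the centroid of triangle RAG ⇒ Z = (0, 4/3)
3. V is the midpoint of YA ⇒ V = (-1/2, 5/2)
4. L is the midpoint of VS ⇒ L = (-1/28, 43/28)
line LZ meets AG at D = (-2/11, 26/11)
Z = L + t·(D−L) with t = -11/45, so LZ:ZD = -11/45:56/45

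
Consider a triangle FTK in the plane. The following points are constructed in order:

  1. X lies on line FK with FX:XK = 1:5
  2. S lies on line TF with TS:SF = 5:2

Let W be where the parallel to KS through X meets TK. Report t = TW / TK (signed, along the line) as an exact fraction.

t = 4/3

Work in coordinates with F = (0, 0), T = (1, 0), K = (0, 1).
1. X lies on line FK with FX:XK = 1:5 ⇒ X = (0, 1/6)
2. S lies on line TF with TS:SF = 5:2 ⇒ S = (2/7, 0)
through X parallel to KS: direction (2/7, -1); meets TK at W = (-1/3, 4/3)
W = T + t·(K−T) with t = 4/3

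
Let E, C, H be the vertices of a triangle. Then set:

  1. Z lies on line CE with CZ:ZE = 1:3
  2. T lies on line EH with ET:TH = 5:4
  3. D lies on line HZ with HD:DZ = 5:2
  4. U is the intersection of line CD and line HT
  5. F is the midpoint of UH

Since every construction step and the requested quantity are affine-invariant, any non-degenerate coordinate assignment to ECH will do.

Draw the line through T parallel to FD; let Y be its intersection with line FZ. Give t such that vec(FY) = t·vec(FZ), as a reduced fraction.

Assign E = (0, 0), C = (1, 0), H = (0, 1) — the answer is frame-independent, so this choice is without loss of generality.
1. Z lies on line CE with CZ:ZE = 1:3 ⇒ Z = (3/4, 0)
2. T lies on line EH with ET:TH = 5:4 ⇒ T = (0, 5/9)
3. D lies on line HZ with HD:DZ = 5:2 ⇒ D = (15/28, 2/7)
4. U is the intersection of line CD and line HT ⇒ U = (0, 8/13)
5. F is the midpoint of UH ⇒ F = (0, 21/26)
through T parallel to FD: direction (15/28, -95/182); meets FZ at Y = (59/24, -287/156)
Y = F + t·(Z−F) with t = 59/18

t = 59/18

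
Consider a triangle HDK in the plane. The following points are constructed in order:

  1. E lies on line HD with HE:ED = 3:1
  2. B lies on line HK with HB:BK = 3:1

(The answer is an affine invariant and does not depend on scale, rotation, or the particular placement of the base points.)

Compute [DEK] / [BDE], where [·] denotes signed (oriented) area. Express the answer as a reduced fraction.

[DEK]:[BDE] = 4/3

Work in coordinates with H = (0, 0), D = (1, 0), K = (0, 1).
1. E lies on line HD with HE:ED = 3:1 ⇒ E = (3/4, 0)
2. B lies on line HK with HB:BK = 3:1 ⇒ B = (0, 3/4)
2·[DEK] = -1/4, 2·[BDE] = -3/16
[DEK]:[BDE] = -1/4:-3/16 = 4/3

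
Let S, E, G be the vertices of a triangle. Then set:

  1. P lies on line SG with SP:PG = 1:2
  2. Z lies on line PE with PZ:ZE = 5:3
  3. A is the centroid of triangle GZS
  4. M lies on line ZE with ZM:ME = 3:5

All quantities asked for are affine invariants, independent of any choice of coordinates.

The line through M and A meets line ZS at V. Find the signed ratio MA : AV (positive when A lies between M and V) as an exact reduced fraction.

Work in coordinates with S = (0, 0), E = (1, 0), G = (0, 1).
1. P lies on line SG with SP:PG = 1:2 ⇒ P = (0, 1/3)
2. Z lies on line PE with PZ:ZE = 5:3 ⇒ Z = (5/8, 1/8)
3. A is the centroid of triangle GZS ⇒ A = (5/24, 3/8)
4. M lies on line ZE with ZM:ME = 3:5 ⇒ M = (49/64, 5/64)
line MA meets ZS at V = (65/98, 13/98)
A = M + t·(V−M) with t = 49/9, so MA:AV = 49/9:-40/9

MA:AV = -49/40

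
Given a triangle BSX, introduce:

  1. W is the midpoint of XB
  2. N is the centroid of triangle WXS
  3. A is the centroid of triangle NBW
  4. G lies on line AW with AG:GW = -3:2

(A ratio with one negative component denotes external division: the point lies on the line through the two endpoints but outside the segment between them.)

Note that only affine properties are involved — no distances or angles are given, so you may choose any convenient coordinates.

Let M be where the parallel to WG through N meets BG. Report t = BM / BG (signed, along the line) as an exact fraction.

t = 2

Set B = (0, 0), S = (1, 0), X = (0, 1); any affine frame gives the same invariant.
1. W is the midpoint of XB ⇒ W = (0, 1/2)
2. N is the centroid of triangle WXS ⇒ N = (1/3, 1/2)
3. A is the centroid of triangle NBW ⇒ A = (1/9, 1/3)
4. G lies on line AW with AG:GW = -3:2 ⇒ G = (-2/9, 5/6)
through N parallel to WG: direction (-2/9, 1/3); meets BG at M = (-4/9, 5/3)
M = B + t·(G−B) with t = 2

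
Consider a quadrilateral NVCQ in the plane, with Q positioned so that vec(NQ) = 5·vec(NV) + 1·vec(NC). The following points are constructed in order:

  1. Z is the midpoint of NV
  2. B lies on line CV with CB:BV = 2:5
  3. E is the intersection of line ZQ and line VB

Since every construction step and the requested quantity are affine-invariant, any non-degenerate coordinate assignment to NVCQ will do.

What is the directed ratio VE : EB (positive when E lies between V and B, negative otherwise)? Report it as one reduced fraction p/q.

VE:EB = 7/48

Set N = (0, 0), V = (1, 0), C = (0, 1), Q = (5, 1); any affine frame gives the same invariant.
1. Z is the midpoint of NV ⇒ Z = (1/2, 0)
2. B lies on line CV with CB:BV = 2:5 ⇒ B = (2/7, 5/7)
3. E is the intersection of line ZQ and line VB ⇒ E = (10/11, 1/11)
E = V + t·(B−V) with t = 7/55, so VE:EB = t:(1−t) = 7/55:48/55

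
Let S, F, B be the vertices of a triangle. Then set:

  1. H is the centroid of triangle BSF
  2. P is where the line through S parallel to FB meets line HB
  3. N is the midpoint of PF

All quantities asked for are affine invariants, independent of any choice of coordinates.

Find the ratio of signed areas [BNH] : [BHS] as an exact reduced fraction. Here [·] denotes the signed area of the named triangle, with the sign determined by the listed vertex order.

Choose coordinates S = (0, 0), F = (1, 0), B = (0, 1).
1. H is the centroid of triangle BSF ⇒ H = (1/3, 1/3)
2. P is where the line through S parallel to FB meets line HB ⇒ P = (1, -1)
3. N is the midpoint of PF ⇒ N = (1, -1/2)
2·[BNH] = -1/6, 2·[BHS] = -1/3
[BNH]:[BHS] = -1/6:-1/3 = 1/2

[BNH]:[BHS] = 1/2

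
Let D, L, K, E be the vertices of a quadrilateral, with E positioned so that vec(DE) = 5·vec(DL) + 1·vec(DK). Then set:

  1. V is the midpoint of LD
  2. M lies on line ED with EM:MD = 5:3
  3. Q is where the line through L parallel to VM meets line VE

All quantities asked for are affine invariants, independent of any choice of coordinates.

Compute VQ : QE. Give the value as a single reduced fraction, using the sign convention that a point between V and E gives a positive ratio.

Set D = (0, 0), L = (1, 0), K = (0, 1), E = (5, 1); any affine frame gives the same invariant.
1. V is the midpoint of LD ⇒ V = (1/2, 0)
2. M lies on line ED with EM:MD = 5:3 ⇒ M = (15/8, 3/8)
3. Q is where the line through L parallel to VM meets line VE ⇒ Q = (16/5, 3/5)
Q = V + t·(E−V) with t = 3/5, so VQ:QE = t:(1−t) = 3/5:2/5

VQ:QE = 3/2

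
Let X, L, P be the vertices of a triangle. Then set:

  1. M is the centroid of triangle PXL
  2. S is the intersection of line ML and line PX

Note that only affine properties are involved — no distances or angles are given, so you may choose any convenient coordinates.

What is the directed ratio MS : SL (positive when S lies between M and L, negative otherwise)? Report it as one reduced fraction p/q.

Assign X = (0, 0), L = (1, 0), P = (0, 1) — the answer is frame-independent, so this choice is without loss of generality.
1. M is the centroid of triangle PXL ⇒ M = (1/3, 1/3)
2. S is the intersection of line ML and line PX ⇒ S = (0, 1/2)
S = M + t·(L−M) with t = -1/2, so MS:SL = t:(1−t) = -1/2:3/2

MS:SL = -1/3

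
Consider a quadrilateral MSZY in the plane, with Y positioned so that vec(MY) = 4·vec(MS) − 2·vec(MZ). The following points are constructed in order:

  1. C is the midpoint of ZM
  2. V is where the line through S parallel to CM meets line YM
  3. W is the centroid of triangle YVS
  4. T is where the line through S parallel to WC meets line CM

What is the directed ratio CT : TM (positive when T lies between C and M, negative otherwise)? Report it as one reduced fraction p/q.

CT:TM = -1/4

Work in coordinates with M = (0, 0), S = (1, 0), Z = (0, 1), Y = (4, -2).
1. C is the midpoint of ZM ⇒ C = (0, 1/2)
2. V is where the line through S parallel to CM meets line YM ⇒ V = (1, -1/2)
3. W is the centroid of triangle YVS ⇒ W = (2, -5/6)
4. T is where the line through S parallel to WC meets line CM ⇒ T = (0, 2/3)
T = C + t·(M−C) with t = -1/3, so CT:TM = t:(1−t) = -1/3:4/3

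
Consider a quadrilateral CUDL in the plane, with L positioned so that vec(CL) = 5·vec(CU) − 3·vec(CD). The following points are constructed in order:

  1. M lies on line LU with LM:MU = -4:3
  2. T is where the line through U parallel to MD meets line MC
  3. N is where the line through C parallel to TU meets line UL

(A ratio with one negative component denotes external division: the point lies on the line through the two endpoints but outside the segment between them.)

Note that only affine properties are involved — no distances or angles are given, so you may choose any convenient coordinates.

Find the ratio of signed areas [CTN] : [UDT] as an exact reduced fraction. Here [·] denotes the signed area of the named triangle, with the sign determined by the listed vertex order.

[CTN]:[UDT] = -88/9

Assign C = (0, 0), U = (1, 0), D = (0, 1), L = (5, -3) — the answer is frame-independent, so this choice is without loss of generality.
1. M lies on line LU with LM:MU = -4:3 ⇒ M = (-11, 9)
2. T is where the line through U parallel to MD meets line MC ⇒ T = (-8, 72/11)
3. N is where the line through C parallel to TU meets line UL ⇒ N = (33, -24)
2·[CTN] = -24, 2·[UDT] = 27/11
[CTN]:[UDT] = -24:27/11 = -88/9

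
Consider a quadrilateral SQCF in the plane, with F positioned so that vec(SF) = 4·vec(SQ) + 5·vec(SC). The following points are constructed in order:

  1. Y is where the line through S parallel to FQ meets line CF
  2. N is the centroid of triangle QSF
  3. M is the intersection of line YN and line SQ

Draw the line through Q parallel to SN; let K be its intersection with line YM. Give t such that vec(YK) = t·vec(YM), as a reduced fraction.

Work in coordinates with S = (0, 0), Q = (1, 0), C = (0, 1), F = (4, 5).
1. Y is where the line through S parallel to FQ meets line CF ⇒ Y = (3/2, 5/2)
2. N is the centroid of triangle QSF ⇒ N = (5/3, 5/3)
3. M is the intersection of line YN and line SQ ⇒ M = (2, 0)
through Q parallel to SN: direction (5/3, 5/3); meets YM at K = (11/6, 5/6)
K = Y + t·(M−Y) with t = 2/3

t = 2/3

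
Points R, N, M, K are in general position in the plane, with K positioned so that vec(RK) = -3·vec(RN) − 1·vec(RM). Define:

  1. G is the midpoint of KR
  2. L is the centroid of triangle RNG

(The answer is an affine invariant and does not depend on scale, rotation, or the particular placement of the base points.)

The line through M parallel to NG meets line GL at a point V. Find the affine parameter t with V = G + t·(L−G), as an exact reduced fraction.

t = 18

Choose coordinates R = (0, 0), N = (1, 0), M = (0, 1), K = (-3, -1).
1. G is the midpoint of KR ⇒ G = (-3/2, -1/2)
2. L is the centroid of triangle RNG ⇒ L = (-1/6, -1/6)
through M parallel to NG: direction (-5/2, -1/2); meets GL at V = (45/2, 11/2)
V = G + t·(L−G) with t = 18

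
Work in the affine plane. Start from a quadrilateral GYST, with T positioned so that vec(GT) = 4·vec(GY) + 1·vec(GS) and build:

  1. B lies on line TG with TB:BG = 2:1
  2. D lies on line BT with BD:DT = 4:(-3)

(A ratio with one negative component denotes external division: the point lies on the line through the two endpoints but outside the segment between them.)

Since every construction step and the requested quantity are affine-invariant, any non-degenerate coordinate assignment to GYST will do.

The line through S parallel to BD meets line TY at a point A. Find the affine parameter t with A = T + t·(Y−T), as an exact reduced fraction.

Work in coordinates with G = (0, 0), Y = (1, 0), S = (0, 1), T = (4, 1).
1. B lies on line TG with TB:BG = 2:1 ⇒ B = (4/3, 1/3)
2. D lies on line BT with BD:DT = 4:(-3) ⇒ D = (12, 3)
through S parallel to BD: direction (32/3, 8/3); meets TY at A = (16, 5)
A = T + t·(Y−T) with t = -4

t = -4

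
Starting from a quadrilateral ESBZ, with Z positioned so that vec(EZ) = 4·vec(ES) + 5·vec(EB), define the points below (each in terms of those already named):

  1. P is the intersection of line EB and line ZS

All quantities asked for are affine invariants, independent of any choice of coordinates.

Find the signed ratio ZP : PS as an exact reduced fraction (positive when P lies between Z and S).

ZP:PS = -4

Choose coordinates E = (0, 0), S = (1, 0), B = (0, 1), Z = (4, 5).
1. P is the intersection of line EB and line ZS ⇒ P = (0, -5/3)
P = Z + t·(S−Z) with t = 4/3, so ZP:PS = t:(1−t) = 4/3:-1/3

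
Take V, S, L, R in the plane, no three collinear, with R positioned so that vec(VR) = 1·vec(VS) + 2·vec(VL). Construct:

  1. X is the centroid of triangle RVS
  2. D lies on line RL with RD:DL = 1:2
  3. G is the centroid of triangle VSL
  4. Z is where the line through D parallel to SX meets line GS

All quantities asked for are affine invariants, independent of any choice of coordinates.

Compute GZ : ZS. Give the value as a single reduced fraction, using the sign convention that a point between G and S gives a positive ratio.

Assign V = (0, 0), S = (1, 0), L = (0, 1), R = (1, 2) — the answer is frame-independent, so this choice is without loss of generality.
1. X is the centroid of triangle RVS ⇒ X = (2/3, 2/3)
2. D lies on line RL with RD:DL = 1:2 ⇒ D = (2/3, 5/3)
3. G is the centroid of triangle VSL ⇒ G = (1/3, 1/3)
4. Z is where the line through D parallel to SX meets line GS ⇒ Z = (5/3, -1/3)
Z = G + t·(S−G) with t = 2, so GZ:ZS = t:(1−t) = 2:-1

GZ:ZS = -2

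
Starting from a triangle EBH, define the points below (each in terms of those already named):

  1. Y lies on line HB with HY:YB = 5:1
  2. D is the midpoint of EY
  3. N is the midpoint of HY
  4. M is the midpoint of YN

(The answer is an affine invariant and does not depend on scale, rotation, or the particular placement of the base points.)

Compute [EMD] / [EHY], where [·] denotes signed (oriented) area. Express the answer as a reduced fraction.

[EMD]:[EHY] = 1/8

Choose coordinates E = (0, 0), B = (1, 0), H = (0, 1).
1. Y lies on line HB with HY:YB = 5:1 ⇒ Y = (5/6, 1/6)
2. D is the midpoint of EY ⇒ D = (5/12, 1/12)
3. N is the midpoint of HY ⇒ N = (5/12, 7/12)
4. M is the midpoint of YN ⇒ M = (5/8, 3/8)
2·[EMD] = -5/48, 2·[EHY] = -5/6
[EMD]:[EHY] = -5/48:-5/6 = 1/8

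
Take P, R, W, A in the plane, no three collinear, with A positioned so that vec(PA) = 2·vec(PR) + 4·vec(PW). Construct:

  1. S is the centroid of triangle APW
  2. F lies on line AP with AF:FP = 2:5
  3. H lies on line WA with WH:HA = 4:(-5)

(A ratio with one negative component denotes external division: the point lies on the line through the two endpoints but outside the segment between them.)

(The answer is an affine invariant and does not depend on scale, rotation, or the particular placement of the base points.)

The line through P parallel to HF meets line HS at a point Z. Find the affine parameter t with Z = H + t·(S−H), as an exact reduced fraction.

Set P = (0, 0), R = (1, 0), W = (0, 1), A = (2, 4); any affine frame gives the same invariant.
1. S is the centroid of triangle APW ⇒ S = (2/3, 5/3)
2. F lies on line AP with AF:FP = 2:5 ⇒ F = (10/7, 20/7)
3. H lies on line WA with WH:HA = 4:(-5) ⇒ H = (-8, -11)
through P parallel to HF: direction (66/7, 97/7); meets HS at Z = (594/7, 873/7)
Z = H + t·(S−H) with t = 75/7

t = 75/7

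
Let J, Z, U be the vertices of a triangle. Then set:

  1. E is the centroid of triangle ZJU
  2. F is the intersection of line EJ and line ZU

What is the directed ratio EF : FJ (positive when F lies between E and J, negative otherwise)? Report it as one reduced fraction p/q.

EF:FJ = -1/3

Set J = (0, 0), Z = (1, 0), U = (0, 1); any affine frame gives the same invariant.
1. E is the centroid of triangle ZJU ⇒ E = (1/3, 1/3)
2. F is the intersection of line EJ and line ZU ⇒ F = (1/2, 1/2)
F = E + t·(J−E) with t = -1/2, so EF:FJ = t:(1−t) = -1/2:3/2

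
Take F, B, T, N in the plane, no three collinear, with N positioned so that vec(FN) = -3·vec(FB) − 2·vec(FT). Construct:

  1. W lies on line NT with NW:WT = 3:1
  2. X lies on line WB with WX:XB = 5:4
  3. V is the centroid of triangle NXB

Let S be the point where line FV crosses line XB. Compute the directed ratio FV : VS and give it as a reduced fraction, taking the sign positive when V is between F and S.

Work in coordinates with F = (0, 0), B = (1, 0), T = (0, 1), N = (-3, -2).
1. W lies on line NT with NW:WT = 3:1 ⇒ W = (-3/4, 1/4)
2. X lies on line WB with WX:XB = 5:4 ⇒ X = (2/9, 1/9)
3. V is the centroid of triangle NXB ⇒ V = (-16/27, -17/27)
line FV meets XB at S = (16/135, 17/135)
V = F + t·(S−F) with t = -5, so FV:VS = -5:6

FV:VS = -5/6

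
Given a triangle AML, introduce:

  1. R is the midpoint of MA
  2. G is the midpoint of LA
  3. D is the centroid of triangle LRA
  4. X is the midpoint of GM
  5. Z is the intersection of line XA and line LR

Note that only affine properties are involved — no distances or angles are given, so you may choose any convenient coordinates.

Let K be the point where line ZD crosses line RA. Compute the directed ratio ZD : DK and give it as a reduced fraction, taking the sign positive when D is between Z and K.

Set A = (0, 0), M = (1, 0), L = (0, 1); any affine frame gives the same invariant.
1. R is the midpoint of MA ⇒ R = (1/2, 0)
2. G is the midpoint of LA ⇒ G = (0, 1/2)
3. D is the centroid of triangle LRA ⇒ D = (1/6, 1/3)
4. X is the midpoint of GM ⇒ X = (1/2, 1/4)
5. Z is the intersection of line XA and line LR ⇒ Z = (2/5, 1/5)
line ZD meets RA at K = (3/4, 0)
D = Z + t·(K−Z) with t = -2/3, so ZD:DK = -2/3:5/3

ZD:DK = -2/5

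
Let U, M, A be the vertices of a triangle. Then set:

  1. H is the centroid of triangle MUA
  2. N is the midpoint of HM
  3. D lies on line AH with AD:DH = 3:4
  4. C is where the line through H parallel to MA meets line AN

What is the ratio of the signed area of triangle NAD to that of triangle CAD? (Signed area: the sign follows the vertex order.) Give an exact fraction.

[NAD]:[CAD] = 1/2

Work in coordinates with U = (0, 0), M = (1, 0), A = (0, 1).
1. H is the centroid of triangle MUA ⇒ H = (1/3, 1/3)
2. N is the midpoint of HM ⇒ N = (2/3, 1/6)
3. D lies on line AH with AD:DH = 3:4 ⇒ D = (1/7, 5/7)
4. C is where the line through H parallel to MA meets line AN ⇒ C = (4/3, -2/3)
2·[NAD] = 1/14, 2·[CAD] = 1/7
[NAD]:[CAD] = 1/14:1/7 = 1/2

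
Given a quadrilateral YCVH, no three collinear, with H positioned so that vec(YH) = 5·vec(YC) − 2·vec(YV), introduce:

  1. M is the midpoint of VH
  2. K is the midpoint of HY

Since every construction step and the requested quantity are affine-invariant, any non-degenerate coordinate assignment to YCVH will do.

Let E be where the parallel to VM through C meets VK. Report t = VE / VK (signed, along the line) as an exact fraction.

t = 4/5

Assign Y = (0, 0), C = (1, 0), V = (0, 1), H = (5, -2) — the answer is frame-independent, so this choice is without loss of generality.
1. M is the midpoint of VH ⇒ M = (5/2, -1/2)
2. K is the midpoint of HY ⇒ K = (5/2, -1)
through C parallel to VM: direction (5/2, -3/2); meets VK at E = (2, -3/5)
E = V + t·(K−V) with t = 4/5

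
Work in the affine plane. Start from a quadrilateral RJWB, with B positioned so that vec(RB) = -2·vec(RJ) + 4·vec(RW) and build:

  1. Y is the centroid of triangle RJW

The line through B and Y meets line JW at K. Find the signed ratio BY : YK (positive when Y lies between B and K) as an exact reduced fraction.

Work in coordinates with R = (0, 0), J = (1, 0), W = (0, 1), B = (-2, 4).
1. Y is the centroid of triangle RJW ⇒ Y = (1/3, 1/3)
line BY meets JW at K = (-1/4, 5/4)
Y = B + t·(K−B) with t = 4/3, so BY:YK = 4/3:-1/3

BY:YK = -4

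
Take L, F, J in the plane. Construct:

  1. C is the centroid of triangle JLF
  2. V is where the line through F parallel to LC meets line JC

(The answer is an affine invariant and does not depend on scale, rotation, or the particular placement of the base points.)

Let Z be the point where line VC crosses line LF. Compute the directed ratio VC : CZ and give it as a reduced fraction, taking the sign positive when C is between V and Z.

VC:CZ = -2

Work in coordinates with L = (0, 0), F = (1, 0), J = (0, 1).
1. C is the centroid of triangle JLF ⇒ C = (1/3, 1/3)
2. V is where the line through F parallel to LC meets line JC ⇒ V = (2/3, -1/3)
line VC meets LF at Z = (1/2, 0)
C = V + t·(Z−V) with t = 2, so VC:CZ = 2:-1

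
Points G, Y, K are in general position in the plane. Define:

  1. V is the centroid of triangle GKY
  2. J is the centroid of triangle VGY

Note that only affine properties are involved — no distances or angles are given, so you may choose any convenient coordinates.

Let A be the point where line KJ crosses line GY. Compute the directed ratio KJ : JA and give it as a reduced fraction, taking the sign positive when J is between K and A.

KJ:JA = 8

Choose coordinates G = (0, 0), Y = (1, 0), K = (0, 1).
1. V is the centroid of triangle GKY ⇒ V = (1/3, 1/3)
2. J is the centroid of triangle VGY ⇒ J = (4/9, 1/9)
line KJ meets GY at A = (1/2, 0)
J = K + t·(A−K) with t = 8/9, so KJ:JA = 8/9:1/9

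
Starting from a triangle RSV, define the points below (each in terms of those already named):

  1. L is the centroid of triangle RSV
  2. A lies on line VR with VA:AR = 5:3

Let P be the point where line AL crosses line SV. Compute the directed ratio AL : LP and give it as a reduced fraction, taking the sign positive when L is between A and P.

AL:LP = 7/8

Assign R = (0, 0), S = (1, 0), V = (0, 1) — the answer is frame-independent, so this choice is without loss of generality.
1. L is the centroid of triangle RSV ⇒ L = (1/3, 1/3)
2. A lies on line VR with VA:AR = 5:3 ⇒ A = (0, 3/8)
line AL meets SV at P = (5/7, 2/7)
L = A + t·(P−A) with t = 7/15, so AL:LP = 7/15:8/15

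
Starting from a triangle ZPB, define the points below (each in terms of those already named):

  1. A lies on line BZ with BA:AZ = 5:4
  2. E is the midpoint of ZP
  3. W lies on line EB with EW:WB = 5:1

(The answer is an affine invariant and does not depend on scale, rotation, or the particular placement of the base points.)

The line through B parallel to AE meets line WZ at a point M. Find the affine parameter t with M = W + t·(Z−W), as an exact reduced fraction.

Set Z = (0, 0), P = (1, 0), B = (0, 1); any affine frame gives the same invariant.
1. A lies on line BZ with BA:AZ = 5:4 ⇒ A = (0, 4/9)
2. E is the midpoint of ZP ⇒ E = (1/2, 0)
3. W lies on line EB with EW:WB = 5:1 ⇒ W = (1/12, 5/6)
through B parallel to AE: direction (1/2, -4/9); meets WZ at M = (9/98, 45/49)
M = W + t·(Z−W) with t = -5/49

t = -5/49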